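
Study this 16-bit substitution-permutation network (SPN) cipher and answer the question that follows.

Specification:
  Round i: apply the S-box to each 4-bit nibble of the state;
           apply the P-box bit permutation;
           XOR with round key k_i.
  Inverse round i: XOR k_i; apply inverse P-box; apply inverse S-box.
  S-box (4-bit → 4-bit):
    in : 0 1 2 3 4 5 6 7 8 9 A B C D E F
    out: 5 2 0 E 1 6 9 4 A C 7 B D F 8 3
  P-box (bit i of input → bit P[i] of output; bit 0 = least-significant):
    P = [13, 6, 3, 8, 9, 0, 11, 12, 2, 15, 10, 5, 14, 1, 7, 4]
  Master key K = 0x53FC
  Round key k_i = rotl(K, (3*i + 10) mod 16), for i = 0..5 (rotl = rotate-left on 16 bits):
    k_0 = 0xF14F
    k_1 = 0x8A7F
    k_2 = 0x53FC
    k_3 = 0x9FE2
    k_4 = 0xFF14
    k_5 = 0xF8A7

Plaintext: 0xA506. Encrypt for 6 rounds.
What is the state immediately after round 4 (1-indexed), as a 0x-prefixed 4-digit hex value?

s_0 = plaintext = 0xA506
s_1 = Round(s_0, k_0) = 0x1ECD
s_2 = Round(s_1, k_1) = 0xB115
s_3 = Round(s_2, k_2) = 0x93A7
s_4 = Round(s_3, k_3) = 0x115B
s_5 = Round(s_4, k_4) = 0x5657
s_6 = Round(s_5, k_5) = 0xF008

0x115B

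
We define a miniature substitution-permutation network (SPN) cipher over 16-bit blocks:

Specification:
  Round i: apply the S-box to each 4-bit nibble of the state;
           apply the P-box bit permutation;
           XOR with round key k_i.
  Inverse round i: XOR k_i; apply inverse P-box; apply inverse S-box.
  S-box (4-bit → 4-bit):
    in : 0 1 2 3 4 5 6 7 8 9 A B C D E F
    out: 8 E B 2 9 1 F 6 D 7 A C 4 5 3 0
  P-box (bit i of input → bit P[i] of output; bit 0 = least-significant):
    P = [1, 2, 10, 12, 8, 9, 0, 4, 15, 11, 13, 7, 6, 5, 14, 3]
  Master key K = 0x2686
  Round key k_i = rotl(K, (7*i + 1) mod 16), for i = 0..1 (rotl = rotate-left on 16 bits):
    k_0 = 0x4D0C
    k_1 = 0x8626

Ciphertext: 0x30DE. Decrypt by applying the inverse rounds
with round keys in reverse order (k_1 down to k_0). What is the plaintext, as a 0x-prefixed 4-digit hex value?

s_0 = ciphertext = 0x30DE
s_1 = InvRound(s_0, k_1) = 0x28AB
s_2 = InvRound(s_1, k_0) = 0x7BD9

0x7BD9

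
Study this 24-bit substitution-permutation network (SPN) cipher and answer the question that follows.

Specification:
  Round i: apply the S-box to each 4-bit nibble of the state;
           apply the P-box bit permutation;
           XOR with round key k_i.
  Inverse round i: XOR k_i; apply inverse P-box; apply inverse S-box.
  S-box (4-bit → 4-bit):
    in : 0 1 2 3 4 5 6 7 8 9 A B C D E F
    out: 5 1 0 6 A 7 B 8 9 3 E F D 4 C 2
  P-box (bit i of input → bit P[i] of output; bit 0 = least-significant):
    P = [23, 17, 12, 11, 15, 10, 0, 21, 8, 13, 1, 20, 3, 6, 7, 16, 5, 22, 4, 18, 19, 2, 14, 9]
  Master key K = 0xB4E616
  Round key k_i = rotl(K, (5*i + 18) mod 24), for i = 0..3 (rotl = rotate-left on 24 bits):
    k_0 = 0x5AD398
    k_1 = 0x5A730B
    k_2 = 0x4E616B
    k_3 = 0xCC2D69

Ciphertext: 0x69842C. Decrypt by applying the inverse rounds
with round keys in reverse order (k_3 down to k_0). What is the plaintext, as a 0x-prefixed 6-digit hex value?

0xE3E523

s_0 = ciphertext = 0x69842C
s_1 = InvRound(s_0, k_3) = 0xF749C8
s_2 = InvRound(s_1, k_2) = 0x11EAE8
s_3 = InvRound(s_2, k_1) = 0x19A00A
s_4 = InvRound(s_3, k_0) = 0xE3E523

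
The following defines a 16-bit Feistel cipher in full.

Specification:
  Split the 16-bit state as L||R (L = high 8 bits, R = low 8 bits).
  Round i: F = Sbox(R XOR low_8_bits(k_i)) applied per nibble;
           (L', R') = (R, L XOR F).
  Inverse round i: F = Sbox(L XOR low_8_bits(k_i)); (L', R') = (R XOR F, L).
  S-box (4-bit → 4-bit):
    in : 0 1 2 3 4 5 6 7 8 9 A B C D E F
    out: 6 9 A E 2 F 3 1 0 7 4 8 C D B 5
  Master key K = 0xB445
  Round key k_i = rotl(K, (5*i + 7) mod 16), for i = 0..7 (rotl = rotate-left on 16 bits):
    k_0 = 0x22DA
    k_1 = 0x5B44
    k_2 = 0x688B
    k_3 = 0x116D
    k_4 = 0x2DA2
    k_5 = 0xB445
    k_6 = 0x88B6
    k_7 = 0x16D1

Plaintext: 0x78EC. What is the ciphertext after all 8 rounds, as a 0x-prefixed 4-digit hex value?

s_0 = plaintext = 0x78EC
s_1 = Round(s_0, k_0) = 0xEC9B
s_2 = Round(s_1, k_1) = 0x9B39
s_3 = Round(s_2, k_2) = 0x3911
s_4 = Round(s_3, k_3) = 0x1125
s_5 = Round(s_4, k_4) = 0x2510
s_6 = Round(s_5, k_5) = 0x10DA
s_7 = Round(s_6, k_6) = 0xDA2C
s_8 = Round(s_7, k_7) = 0x2C87

0x2C87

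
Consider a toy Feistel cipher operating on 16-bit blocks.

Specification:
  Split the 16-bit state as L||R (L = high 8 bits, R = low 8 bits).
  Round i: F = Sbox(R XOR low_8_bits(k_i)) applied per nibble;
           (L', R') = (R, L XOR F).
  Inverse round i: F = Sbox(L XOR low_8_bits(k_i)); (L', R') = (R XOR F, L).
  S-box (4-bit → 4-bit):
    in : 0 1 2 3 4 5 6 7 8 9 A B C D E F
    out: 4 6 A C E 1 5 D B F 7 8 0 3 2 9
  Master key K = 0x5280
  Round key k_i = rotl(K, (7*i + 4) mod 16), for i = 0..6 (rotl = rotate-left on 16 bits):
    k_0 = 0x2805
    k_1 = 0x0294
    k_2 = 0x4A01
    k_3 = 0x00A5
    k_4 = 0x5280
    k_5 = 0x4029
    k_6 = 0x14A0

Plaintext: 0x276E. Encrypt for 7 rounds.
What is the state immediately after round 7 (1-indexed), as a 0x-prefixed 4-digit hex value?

s_0 = plaintext = 0x276E
s_1 = Round(s_0, k_0) = 0x6E7F
s_2 = Round(s_1, k_1) = 0x7F46
s_3 = Round(s_2, k_2) = 0x4692
s_4 = Round(s_3, k_3) = 0x928B
s_5 = Round(s_4, k_4) = 0x8BDA
s_6 = Round(s_5, k_5) = 0xDA17
s_7 = Round(s_6, k_6) = 0x1757

0x1757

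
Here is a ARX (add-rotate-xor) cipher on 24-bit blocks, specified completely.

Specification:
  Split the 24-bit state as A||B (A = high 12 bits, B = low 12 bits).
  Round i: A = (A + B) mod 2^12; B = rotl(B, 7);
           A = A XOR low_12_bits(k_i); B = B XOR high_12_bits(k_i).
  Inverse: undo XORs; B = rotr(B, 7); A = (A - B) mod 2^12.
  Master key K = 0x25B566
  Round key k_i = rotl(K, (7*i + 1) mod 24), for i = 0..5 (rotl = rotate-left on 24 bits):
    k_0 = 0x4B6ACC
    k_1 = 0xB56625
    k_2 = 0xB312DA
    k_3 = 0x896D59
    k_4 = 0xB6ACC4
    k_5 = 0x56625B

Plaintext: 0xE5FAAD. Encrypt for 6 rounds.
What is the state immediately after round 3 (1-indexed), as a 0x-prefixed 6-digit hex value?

0x8119E7

s_0 = plaintext = 0xE5FAAD
s_1 = Round(s_0, k_0) = 0x3C0263
s_2 = Round(s_1, k_1) = 0x006AC5
s_3 = Round(s_2, k_2) = 0x8119E7
s_4 = Round(s_3, k_3) = 0xCA1B59
s_5 = Round(s_4, k_4) = 0xB3E7B0
s_6 = Round(s_5, k_5) = 0x0B5D5B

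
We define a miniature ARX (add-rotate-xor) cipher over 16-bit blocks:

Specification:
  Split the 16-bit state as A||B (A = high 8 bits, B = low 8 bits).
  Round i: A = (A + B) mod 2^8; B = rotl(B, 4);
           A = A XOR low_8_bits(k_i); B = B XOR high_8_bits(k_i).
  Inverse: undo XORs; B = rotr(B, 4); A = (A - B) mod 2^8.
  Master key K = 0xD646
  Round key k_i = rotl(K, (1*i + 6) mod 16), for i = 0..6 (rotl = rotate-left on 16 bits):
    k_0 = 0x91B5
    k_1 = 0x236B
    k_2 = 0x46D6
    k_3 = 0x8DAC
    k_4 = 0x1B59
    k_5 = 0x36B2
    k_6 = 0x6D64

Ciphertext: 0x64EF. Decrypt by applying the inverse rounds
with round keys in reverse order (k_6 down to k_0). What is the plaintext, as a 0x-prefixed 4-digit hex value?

0xF77C

s_0 = ciphertext = 0x64EF
s_1 = InvRound(s_0, k_6) = 0xD828
s_2 = InvRound(s_1, k_5) = 0x89E1
s_3 = InvRound(s_2, k_4) = 0x21AF
s_4 = InvRound(s_3, k_3) = 0x6B22
s_5 = InvRound(s_4, k_2) = 0x7746
s_6 = InvRound(s_5, k_1) = 0xC656
s_7 = InvRound(s_6, k_0) = 0xF77C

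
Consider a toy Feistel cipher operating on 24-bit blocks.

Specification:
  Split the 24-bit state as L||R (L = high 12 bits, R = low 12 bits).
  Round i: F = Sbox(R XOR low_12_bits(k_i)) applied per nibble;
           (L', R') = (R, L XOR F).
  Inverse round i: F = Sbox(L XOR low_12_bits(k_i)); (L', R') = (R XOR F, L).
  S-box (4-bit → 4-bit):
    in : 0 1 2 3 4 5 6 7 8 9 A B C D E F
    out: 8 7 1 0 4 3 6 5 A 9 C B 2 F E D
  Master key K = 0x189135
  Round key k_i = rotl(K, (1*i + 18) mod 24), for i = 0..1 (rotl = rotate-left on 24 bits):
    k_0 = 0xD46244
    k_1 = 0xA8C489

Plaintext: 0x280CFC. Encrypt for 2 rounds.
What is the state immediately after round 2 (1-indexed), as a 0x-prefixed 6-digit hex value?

0xC3A64C

s_0 = plaintext = 0x280CFC
s_1 = Round(s_0, k_0) = 0xCFCC3A
s_2 = Round(s_1, k_1) = 0xC3A64C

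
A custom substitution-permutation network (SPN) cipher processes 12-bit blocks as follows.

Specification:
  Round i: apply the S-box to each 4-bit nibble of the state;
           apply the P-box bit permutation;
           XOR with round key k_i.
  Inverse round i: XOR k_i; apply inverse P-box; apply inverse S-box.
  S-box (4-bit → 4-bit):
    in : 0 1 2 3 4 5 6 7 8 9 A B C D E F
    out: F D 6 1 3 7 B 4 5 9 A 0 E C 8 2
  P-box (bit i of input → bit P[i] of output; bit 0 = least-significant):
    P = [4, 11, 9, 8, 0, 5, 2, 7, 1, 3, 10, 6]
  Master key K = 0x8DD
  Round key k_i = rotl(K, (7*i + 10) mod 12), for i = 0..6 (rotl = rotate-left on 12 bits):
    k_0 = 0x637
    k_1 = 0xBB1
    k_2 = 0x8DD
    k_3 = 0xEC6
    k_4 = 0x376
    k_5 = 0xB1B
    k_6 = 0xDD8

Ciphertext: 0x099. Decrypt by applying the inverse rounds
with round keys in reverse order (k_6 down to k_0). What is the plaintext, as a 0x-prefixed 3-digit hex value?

0xEA6

s_0 = ciphertext = 0x099
s_1 = InvRound(s_0, k_6) = 0xD3A
s_2 = InvRound(s_1, k_5) = 0x747
s_3 = InvRound(s_2, k_4) = 0x743
s_4 = InvRound(s_3, k_3) = 0xB1A
s_5 = InvRound(s_4, k_2) = 0x91D
s_6 = InvRound(s_5, k_1) = 0xFC7
s_7 = InvRound(s_6, k_0) = 0xEA6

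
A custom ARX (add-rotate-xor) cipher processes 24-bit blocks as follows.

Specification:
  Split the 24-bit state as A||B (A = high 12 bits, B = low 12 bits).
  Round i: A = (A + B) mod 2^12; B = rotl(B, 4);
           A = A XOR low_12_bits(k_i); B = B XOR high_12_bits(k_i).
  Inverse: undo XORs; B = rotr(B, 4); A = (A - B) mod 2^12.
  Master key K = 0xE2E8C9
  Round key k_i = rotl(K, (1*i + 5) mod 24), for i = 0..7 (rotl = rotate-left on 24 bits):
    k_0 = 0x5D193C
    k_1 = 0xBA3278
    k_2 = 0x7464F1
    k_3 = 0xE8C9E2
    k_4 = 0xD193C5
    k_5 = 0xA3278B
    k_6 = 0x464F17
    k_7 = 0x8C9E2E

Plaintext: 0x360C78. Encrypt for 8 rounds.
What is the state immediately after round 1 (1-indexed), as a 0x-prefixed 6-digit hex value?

s_0 = plaintext = 0x360C78
s_1 = Round(s_0, k_0) = 0x6E425D
s_2 = Round(s_1, k_1) = 0xB39E71
s_3 = Round(s_2, k_2) = 0xD5B058
s_4 = Round(s_3, k_3) = 0x451B0C
s_5 = Round(s_4, k_4) = 0xC98DD2
s_6 = Round(s_5, k_5) = 0xDE171F
s_7 = Round(s_6, k_6) = 0xA17593
s_8 = Round(s_7, k_7) = 0x1841FC

0x6E425D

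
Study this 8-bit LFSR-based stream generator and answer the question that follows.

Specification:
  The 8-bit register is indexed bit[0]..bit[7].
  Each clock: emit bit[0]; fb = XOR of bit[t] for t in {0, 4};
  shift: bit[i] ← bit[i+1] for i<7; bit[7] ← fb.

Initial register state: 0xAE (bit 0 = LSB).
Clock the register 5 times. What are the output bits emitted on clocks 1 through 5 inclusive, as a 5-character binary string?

01110

reg_0 = 0xAE
clock 1: out=0, reg = 0x57
clock 2: out=1, reg = 0x2B
clock 3: out=1, reg = 0x95
clock 4: out=1, reg = 0x4A
clock 5: out=0, reg = 0x25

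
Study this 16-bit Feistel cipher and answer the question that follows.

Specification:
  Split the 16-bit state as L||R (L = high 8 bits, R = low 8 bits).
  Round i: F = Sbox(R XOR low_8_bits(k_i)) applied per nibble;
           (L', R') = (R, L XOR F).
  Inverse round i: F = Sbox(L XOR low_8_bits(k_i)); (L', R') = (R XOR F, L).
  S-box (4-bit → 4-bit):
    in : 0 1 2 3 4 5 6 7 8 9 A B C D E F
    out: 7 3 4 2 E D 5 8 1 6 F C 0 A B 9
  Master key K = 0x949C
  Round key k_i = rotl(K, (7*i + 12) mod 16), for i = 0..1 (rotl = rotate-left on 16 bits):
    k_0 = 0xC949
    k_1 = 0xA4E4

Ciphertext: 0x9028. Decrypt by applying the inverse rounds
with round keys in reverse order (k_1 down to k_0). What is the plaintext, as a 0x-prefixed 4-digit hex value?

0x29A6

s_0 = ciphertext = 0x9028
s_1 = InvRound(s_0, k_1) = 0xA690
s_2 = InvRound(s_1, k_0) = 0x29A6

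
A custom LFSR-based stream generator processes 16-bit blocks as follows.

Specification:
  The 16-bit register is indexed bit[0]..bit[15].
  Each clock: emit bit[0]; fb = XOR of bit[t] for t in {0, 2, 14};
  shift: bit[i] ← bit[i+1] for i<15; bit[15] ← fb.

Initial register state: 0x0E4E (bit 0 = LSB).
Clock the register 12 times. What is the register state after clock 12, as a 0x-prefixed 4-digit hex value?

reg_0 = 0x0E4E
clock 1: out=0, reg = 0x8727
clock 2: out=1, reg = 0x4393
clock 3: out=1, reg = 0x21C9
clock 4: out=1, reg = 0x90E4
clock 5: out=0, reg = 0xC872
clock 6: out=0, reg = 0xE439
clock 7: out=1, reg = 0x721C
clock 8: out=0, reg = 0x390E
clock 9: out=0, reg = 0x9C87
clock 10: out=1, reg = 0x4E43
clock 11: out=1, reg = 0x2721
clock 12: out=1, reg = 0x9390

0x9390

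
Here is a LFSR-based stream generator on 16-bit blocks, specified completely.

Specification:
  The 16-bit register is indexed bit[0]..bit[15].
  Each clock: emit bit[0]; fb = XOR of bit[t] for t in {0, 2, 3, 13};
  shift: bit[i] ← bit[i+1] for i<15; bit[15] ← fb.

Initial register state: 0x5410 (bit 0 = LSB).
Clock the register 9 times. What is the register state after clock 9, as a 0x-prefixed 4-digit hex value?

0x1A2A

reg_0 = 0x5410
clock 1: out=0, reg = 0x2A08
clock 2: out=0, reg = 0x1504
clock 3: out=0, reg = 0x8A82
clock 4: out=0, reg = 0x4541
clock 5: out=1, reg = 0xA2A0
clock 6: out=0, reg = 0xD150
clock 7: out=0, reg = 0x68A8
clock 8: out=0, reg = 0x3454
clock 9: out=0, reg = 0x1A2A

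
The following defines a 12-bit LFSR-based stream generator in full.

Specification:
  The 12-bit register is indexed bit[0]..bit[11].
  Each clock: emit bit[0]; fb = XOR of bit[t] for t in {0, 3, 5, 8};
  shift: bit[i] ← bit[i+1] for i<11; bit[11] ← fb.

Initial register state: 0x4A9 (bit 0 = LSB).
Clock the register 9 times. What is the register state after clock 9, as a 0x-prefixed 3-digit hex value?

0x26A

reg_0 = 0x4A9
clock 1: out=1, reg = 0xA54
clock 2: out=0, reg = 0x52A
clock 3: out=0, reg = 0xA95
clock 4: out=1, reg = 0xD4A
clock 5: out=0, reg = 0x6A5
clock 6: out=1, reg = 0x352
clock 7: out=0, reg = 0x9A9
clock 8: out=1, reg = 0x4D4
clock 9: out=0, reg = 0x26A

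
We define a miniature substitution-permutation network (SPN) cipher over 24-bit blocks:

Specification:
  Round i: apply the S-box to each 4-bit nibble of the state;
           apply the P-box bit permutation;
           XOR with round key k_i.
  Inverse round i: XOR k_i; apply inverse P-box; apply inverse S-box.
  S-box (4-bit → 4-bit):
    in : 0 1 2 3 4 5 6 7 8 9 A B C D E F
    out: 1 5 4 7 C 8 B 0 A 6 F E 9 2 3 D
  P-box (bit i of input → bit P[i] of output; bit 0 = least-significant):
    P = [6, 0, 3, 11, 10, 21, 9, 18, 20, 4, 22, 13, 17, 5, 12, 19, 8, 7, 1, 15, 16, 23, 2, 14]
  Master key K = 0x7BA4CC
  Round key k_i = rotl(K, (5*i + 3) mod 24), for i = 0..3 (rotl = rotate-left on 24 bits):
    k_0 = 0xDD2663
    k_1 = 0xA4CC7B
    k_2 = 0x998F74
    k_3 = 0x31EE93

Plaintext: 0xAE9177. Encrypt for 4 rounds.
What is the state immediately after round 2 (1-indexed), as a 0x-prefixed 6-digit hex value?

0xA1497B

s_0 = plaintext = 0xAE9177
s_1 = Round(s_0, k_0) = 0x0C77C7
s_2 = Round(s_1, k_1) = 0xA1497B
s_3 = Round(s_2, k_2) = 0x50D66B
s_4 = Round(s_3, k_3) = 0x0583AA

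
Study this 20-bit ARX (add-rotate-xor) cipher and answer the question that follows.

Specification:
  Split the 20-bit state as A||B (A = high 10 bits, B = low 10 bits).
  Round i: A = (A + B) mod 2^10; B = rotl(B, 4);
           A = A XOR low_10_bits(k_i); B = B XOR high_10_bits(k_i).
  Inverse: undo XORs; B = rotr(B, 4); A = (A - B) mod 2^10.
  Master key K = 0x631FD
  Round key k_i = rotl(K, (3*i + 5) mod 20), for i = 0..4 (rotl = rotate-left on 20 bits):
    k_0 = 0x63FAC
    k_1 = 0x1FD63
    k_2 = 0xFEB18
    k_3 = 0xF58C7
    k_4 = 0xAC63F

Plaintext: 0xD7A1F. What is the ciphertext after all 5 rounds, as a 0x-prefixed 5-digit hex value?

0xA551B

s_0 = plaintext = 0xD7A1F
s_1 = Round(s_0, k_0) = 0xB4477
s_2 = Round(s_1, k_1) = 0x8AF0E
s_3 = Round(s_2, k_2) = 0x88716
s_4 = Round(s_3, k_3) = 0x7C2BA
s_5 = Round(s_4, k_4) = 0xA551B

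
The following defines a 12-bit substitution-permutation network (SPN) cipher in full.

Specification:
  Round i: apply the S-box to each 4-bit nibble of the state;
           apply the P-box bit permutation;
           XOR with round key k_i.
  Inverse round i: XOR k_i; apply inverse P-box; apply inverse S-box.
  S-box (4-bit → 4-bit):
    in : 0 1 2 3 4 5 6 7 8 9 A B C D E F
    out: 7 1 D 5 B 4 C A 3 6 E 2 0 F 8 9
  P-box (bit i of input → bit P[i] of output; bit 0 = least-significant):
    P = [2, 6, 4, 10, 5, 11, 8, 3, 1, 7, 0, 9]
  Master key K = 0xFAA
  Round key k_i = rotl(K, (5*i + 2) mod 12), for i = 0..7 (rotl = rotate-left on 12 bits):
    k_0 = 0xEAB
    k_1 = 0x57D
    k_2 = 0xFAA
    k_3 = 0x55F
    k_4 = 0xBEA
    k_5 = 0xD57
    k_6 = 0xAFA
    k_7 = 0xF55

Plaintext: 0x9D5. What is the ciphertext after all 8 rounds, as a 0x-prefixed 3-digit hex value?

s_0 = plaintext = 0x9D5
s_1 = Round(s_0, k_0) = 0x712
s_2 = Round(s_1, k_1) = 0x3C9
s_3 = Round(s_2, k_2) = 0xFF9
s_4 = Round(s_3, k_3) = 0x725
s_5 = Round(s_4, k_4) = 0x852
s_6 = Round(s_5, k_5) = 0x8C1
s_7 = Round(s_6, k_6) = 0xA7C
s_8 = Round(s_7, k_7) = 0x5DC

0x5DC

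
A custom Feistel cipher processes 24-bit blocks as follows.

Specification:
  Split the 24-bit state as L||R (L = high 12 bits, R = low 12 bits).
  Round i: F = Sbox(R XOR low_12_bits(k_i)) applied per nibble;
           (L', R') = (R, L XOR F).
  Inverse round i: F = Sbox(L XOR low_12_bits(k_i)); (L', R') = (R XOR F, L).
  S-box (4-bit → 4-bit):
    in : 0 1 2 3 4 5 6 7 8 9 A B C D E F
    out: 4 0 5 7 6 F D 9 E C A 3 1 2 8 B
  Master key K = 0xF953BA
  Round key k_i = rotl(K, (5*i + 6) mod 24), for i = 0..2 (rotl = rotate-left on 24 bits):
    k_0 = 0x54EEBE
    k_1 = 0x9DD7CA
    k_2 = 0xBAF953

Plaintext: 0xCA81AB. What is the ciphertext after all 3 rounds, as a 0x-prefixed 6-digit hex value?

s_0 = plaintext = 0xCA81AB
s_1 = Round(s_0, k_0) = 0x1AB7A7
s_2 = Round(s_1, k_1) = 0x7A7579
s_3 = Round(s_2, k_2) = 0x5796FD

0x5796FD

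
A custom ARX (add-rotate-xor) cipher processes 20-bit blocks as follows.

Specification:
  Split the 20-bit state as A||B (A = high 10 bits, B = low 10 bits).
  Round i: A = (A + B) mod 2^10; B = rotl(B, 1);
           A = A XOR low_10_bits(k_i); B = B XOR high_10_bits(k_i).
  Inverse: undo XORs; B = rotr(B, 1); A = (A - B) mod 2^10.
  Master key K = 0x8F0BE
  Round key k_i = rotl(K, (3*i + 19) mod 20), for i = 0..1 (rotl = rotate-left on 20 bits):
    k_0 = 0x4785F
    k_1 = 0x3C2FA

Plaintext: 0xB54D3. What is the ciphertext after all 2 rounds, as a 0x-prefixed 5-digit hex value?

s_0 = plaintext = 0xB54D3
s_1 = Round(s_0, k_0) = 0xFDCB8
s_2 = Round(s_1, k_1) = 0x95580

0x95580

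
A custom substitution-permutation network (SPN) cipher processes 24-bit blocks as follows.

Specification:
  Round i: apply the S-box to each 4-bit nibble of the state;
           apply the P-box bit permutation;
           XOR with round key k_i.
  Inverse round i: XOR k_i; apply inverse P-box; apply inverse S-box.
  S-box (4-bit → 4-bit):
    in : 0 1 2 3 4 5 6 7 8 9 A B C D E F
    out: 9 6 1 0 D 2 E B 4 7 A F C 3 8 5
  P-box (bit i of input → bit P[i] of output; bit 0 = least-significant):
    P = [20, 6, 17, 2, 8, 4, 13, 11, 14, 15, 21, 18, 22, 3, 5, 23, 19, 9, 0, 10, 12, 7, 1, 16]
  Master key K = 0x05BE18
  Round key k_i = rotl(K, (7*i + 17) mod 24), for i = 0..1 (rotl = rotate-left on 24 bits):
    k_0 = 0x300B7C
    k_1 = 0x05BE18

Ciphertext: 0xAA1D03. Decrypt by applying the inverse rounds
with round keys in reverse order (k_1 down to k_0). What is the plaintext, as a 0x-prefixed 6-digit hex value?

0xA04147

s_0 = ciphertext = 0xAA1D03
s_1 = InvRound(s_0, k_1) = 0xC9A698
s_2 = InvRound(s_1, k_0) = 0xA04147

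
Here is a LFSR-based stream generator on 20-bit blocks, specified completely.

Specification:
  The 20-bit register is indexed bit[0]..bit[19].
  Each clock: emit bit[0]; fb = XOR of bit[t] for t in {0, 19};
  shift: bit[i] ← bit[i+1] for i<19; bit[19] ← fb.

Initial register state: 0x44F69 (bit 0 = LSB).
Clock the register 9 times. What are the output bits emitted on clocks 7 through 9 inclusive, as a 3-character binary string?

reg_0 = 0x44F69
clock 1: out=1, reg = 0xA27B4
clock 2: out=0, reg = 0xD13DA
clock 3: out=0, reg = 0xE89ED
clock 4: out=1, reg = 0x744F6
clock 5: out=0, reg = 0x3A27B
clock 6: out=1, reg = 0x9D13D
clock 7: out=1, reg = 0x4E89E
clock 8: out=0, reg = 0x2744F
clock 9: out=1, reg = 0x93A27

101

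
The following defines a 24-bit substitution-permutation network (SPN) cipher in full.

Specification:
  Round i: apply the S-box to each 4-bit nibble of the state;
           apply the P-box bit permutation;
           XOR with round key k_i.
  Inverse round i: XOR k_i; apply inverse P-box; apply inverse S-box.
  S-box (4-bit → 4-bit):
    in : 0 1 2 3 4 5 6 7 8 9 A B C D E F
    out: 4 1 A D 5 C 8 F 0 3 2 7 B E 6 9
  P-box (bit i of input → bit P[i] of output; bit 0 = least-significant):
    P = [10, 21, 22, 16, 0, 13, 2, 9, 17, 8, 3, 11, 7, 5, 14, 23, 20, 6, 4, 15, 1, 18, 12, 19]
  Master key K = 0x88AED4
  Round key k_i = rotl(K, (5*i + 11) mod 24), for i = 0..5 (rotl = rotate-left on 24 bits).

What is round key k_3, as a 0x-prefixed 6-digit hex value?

0x22BB52

K = 0x88AED4
k_0 = rotl(K, (5*0+11) mod 24) = rotl(K, 11) = 0x76A445
k_1 = rotl(K, (5*1+11) mod 24) = rotl(K, 16) = 0xD488AE
k_2 = rotl(K, (5*2+11) mod 24) = rotl(K, 21) = 0x9115DA
k_3 = rotl(K, (5*3+11) mod 24) = rotl(K, 2) = 0x22BB52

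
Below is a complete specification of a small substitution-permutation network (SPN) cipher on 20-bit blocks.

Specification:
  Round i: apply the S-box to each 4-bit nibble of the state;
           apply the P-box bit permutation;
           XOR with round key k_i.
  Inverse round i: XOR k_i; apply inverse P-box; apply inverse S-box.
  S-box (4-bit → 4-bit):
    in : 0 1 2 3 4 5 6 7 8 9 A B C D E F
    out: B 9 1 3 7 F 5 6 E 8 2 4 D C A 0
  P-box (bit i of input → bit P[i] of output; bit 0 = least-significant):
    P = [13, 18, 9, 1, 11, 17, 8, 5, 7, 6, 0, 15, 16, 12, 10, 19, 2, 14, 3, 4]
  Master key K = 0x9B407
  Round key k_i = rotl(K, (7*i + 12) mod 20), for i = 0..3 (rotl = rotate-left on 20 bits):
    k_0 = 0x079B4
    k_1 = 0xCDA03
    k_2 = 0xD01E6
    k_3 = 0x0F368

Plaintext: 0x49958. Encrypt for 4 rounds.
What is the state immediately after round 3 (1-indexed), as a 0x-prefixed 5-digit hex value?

0x1E0BE

s_0 = plaintext = 0x49958
s_1 = Round(s_0, k_0) = 0xEB29A
s_2 = Round(s_1, k_1) = 0x89EB3
s_3 = Round(s_2, k_2) = 0x1E0BE
s_4 = Round(s_3, k_3) = 0xC62BE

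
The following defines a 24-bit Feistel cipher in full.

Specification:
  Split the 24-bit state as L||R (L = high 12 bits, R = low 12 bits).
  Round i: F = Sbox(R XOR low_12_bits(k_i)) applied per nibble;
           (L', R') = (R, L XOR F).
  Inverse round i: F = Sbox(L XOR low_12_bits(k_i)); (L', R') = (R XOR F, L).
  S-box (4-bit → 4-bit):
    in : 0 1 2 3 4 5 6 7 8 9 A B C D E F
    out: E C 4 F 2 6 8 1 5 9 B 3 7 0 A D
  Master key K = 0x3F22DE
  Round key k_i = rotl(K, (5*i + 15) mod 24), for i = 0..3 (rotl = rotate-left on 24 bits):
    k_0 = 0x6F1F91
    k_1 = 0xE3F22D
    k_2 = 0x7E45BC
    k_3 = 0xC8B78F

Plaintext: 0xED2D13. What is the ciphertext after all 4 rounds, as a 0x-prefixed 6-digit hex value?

s_0 = plaintext = 0xED2D13
s_1 = Round(s_0, k_0) = 0xD13A86
s_2 = Round(s_1, k_1) = 0xA868A0
s_3 = Round(s_2, k_2) = 0x8A0A41
s_4 = Round(s_3, k_3) = 0xA418DA

0xA418DA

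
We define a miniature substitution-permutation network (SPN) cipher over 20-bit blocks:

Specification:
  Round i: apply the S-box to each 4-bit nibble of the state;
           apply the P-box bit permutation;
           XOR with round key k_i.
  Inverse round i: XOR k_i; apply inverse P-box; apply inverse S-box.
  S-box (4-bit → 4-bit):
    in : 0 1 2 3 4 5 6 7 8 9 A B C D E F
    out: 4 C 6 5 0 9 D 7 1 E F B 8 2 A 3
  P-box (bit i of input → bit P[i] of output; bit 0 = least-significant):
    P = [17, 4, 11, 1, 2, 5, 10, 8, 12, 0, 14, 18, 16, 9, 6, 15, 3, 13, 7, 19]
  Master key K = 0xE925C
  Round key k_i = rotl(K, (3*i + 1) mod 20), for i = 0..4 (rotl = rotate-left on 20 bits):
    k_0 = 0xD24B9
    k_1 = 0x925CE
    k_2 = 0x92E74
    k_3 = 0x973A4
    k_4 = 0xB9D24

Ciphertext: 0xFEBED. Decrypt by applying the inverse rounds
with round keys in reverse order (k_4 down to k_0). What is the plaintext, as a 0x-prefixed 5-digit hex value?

0x02D3D

s_0 = ciphertext = 0xFEBED
s_1 = InvRound(s_0, k_4) = 0x72A04
s_2 = InvRound(s_1, k_3) = 0x146E3
s_3 = InvRound(s_2, k_2) = 0x94289
s_4 = InvRound(s_3, k_1) = 0xD226C
s_5 = InvRound(s_4, k_0) = 0x02D3D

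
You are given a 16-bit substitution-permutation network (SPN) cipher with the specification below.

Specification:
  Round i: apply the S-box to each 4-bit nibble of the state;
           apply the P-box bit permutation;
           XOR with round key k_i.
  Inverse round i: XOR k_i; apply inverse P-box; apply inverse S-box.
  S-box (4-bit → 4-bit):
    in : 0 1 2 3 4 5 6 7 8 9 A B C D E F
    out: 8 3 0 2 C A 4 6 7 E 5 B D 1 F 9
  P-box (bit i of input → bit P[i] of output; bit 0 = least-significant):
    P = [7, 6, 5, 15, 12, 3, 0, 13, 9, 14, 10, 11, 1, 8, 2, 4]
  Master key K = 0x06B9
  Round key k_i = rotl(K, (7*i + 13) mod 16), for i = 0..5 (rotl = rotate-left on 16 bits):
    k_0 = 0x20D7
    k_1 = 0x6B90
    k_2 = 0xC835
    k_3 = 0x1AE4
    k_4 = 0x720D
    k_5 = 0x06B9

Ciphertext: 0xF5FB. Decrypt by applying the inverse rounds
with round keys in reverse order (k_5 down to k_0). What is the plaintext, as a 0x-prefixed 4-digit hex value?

s_0 = ciphertext = 0xF5FB
s_1 = InvRound(s_0, k_5) = 0x11F5
s_2 = InvRound(s_1, k_4) = 0x5158
s_3 = InvRound(s_2, k_3) = 0x9B3A
s_4 = InvRound(s_3, k_2) = 0x8182
s_5 = InvRound(s_4, k_1) = 0xFB00
s_6 = InvRound(s_5, k_0) = 0xEBAB

0xEBAB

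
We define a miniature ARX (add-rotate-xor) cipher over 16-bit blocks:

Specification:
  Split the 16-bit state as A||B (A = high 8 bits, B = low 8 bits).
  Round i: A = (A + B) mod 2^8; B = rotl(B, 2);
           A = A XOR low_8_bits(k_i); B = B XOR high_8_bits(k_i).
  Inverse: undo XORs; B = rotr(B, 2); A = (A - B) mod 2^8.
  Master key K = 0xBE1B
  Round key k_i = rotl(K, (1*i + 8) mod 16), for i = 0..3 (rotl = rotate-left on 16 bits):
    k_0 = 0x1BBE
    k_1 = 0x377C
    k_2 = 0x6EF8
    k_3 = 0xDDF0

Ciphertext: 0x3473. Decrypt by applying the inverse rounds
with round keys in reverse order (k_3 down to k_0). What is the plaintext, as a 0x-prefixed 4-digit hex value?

0x23A2

s_0 = ciphertext = 0x3473
s_1 = InvRound(s_0, k_3) = 0x19AB
s_2 = InvRound(s_1, k_2) = 0x7071
s_3 = InvRound(s_2, k_1) = 0x7B91
s_4 = InvRound(s_3, k_0) = 0x23A2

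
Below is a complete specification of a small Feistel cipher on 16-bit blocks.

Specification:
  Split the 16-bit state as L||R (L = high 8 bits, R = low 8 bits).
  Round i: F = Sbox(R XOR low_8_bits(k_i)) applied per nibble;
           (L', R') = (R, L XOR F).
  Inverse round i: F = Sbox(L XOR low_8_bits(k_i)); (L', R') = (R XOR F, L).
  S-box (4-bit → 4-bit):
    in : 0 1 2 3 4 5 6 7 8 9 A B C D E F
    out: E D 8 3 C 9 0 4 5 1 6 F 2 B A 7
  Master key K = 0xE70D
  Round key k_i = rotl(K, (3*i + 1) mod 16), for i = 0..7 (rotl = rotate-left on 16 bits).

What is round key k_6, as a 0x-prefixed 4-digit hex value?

K = 0xE70D
k_0 = rotl(K, (3*0+1) mod 16) = rotl(K, 1) = 0xCE1B
k_1 = rotl(K, (3*1+1) mod 16) = rotl(K, 4) = 0x70DE
k_2 = rotl(K, (3*2+1) mod 16) = rotl(K, 7) = 0x86F3
k_3 = rotl(K, (3*3+1) mod 16) = rotl(K, 10) = 0x379C
k_4 = rotl(K, (3*4+1) mod 16) = rotl(K, 13) = 0xBCE1
k_5 = rotl(K, (3*5+1) mod 16) = rotl(K, 0) = 0xE70D
k_6 = rotl(K, (3*6+1) mod 16) = rotl(K, 3) = 0x386F

0x386F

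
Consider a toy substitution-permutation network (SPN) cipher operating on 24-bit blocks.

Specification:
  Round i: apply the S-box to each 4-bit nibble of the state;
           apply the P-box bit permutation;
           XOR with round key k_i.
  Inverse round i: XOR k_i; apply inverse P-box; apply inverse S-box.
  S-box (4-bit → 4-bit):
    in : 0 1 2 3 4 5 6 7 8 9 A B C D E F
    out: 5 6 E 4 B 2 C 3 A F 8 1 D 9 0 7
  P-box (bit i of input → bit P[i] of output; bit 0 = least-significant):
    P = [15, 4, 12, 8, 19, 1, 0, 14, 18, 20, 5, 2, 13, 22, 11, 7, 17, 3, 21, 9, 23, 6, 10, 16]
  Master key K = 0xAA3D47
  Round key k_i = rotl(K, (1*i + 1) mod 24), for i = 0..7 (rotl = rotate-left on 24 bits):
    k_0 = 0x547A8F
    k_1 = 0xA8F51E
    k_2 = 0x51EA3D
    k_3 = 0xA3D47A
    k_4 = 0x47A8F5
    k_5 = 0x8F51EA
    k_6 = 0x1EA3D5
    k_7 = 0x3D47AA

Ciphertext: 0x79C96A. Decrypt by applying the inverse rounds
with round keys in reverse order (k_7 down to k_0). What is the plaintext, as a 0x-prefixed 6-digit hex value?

0x3DFCE6

s_0 = ciphertext = 0x79C96A
s_1 = InvRound(s_0, k_7) = 0x1A2BEB
s_2 = InvRound(s_1, k_6) = 0xE53C57
s_3 = InvRound(s_2, k_5) = 0x3F96C8
s_4 = InvRound(s_3, k_4) = 0x32F201
s_5 = InvRound(s_4, k_3) = 0x98B115
s_6 = InvRound(s_5, k_2) = 0xD813D6
s_7 = InvRound(s_6, k_1) = 0x1245AB
s_8 = InvRound(s_7, k_0) = 0x3DFCE6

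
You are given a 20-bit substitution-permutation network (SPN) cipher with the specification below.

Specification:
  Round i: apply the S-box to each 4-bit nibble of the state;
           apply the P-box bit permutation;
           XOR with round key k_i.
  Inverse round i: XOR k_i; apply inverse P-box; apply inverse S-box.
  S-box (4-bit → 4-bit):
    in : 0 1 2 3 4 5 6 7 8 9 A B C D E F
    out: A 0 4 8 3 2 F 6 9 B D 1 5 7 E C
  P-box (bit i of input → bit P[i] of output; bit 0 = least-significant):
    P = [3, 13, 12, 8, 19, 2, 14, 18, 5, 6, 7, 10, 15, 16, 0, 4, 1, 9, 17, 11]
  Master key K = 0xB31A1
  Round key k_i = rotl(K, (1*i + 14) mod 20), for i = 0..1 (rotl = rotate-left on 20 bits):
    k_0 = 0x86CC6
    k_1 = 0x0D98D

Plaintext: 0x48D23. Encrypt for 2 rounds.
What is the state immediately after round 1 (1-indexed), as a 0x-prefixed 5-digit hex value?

0x8AF34

s_0 = plaintext = 0x48D23
s_1 = Round(s_0, k_0) = 0x8AF34
s_2 = Round(s_1, k_1) = 0x47516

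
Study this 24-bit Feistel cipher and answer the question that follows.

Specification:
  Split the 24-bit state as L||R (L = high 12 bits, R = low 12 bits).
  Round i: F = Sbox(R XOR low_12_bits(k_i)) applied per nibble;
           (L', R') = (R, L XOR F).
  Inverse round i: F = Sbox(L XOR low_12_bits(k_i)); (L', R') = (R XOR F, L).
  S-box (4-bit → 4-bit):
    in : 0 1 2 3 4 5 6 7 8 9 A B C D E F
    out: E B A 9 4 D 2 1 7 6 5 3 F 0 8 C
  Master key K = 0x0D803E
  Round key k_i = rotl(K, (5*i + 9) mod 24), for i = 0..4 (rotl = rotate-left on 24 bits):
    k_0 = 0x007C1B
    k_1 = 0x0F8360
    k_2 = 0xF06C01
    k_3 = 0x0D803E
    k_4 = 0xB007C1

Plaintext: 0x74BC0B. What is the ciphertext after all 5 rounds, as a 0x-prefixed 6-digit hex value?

s_0 = plaintext = 0x74BC0B
s_1 = Round(s_0, k_0) = 0xC0B9F5
s_2 = Round(s_1, k_1) = 0x9F5966
s_3 = Round(s_2, k_2) = 0x9664D4
s_4 = Round(s_3, k_3) = 0x4D4DE3
s_5 = Round(s_4, k_4) = 0xDE317E

0xDE317E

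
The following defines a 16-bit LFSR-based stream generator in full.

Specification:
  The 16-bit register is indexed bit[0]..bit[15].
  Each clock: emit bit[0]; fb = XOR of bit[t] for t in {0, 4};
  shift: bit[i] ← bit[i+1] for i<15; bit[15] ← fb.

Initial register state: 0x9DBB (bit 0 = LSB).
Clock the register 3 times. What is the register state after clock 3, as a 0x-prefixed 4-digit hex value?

reg_0 = 0x9DBB
clock 1: out=1, reg = 0x4EDD
clock 2: out=1, reg = 0x276E
clock 3: out=0, reg = 0x13B7

0x13B7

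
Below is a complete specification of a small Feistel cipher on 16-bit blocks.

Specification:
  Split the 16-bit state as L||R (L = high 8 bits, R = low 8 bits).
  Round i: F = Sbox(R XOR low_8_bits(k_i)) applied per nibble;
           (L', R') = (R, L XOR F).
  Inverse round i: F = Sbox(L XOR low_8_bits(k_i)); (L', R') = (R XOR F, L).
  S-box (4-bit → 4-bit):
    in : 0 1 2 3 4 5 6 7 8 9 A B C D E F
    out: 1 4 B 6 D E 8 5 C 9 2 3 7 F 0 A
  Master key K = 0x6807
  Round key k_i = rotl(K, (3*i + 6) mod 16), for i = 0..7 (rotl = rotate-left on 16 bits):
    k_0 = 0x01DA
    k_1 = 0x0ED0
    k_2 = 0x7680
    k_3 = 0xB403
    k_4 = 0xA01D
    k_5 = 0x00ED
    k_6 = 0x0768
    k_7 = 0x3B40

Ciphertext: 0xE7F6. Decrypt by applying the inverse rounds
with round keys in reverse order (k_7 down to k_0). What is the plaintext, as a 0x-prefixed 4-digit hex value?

0xCB2F

s_0 = ciphertext = 0xE7F6
s_1 = InvRound(s_0, k_7) = 0xD3E7
s_2 = InvRound(s_1, k_6) = 0xD4D3
s_3 = InvRound(s_2, k_5) = 0xBAD4
s_4 = InvRound(s_3, k_4) = 0xF1BA
s_5 = InvRound(s_4, k_3) = 0x11F1
s_6 = InvRound(s_5, k_2) = 0x6511
s_7 = InvRound(s_6, k_1) = 0x2F65
s_8 = InvRound(s_7, k_0) = 0xCB2F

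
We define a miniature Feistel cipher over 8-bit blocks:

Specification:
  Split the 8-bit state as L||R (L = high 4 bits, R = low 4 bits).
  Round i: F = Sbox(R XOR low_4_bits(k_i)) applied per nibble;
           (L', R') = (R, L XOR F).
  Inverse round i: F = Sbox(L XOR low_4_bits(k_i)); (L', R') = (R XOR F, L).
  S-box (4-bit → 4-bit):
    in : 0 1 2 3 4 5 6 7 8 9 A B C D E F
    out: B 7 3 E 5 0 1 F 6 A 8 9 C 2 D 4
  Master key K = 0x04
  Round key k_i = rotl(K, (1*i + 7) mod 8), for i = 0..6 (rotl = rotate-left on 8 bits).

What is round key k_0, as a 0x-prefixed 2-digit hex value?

0x02

K = 0x04
k_0 = rotl(K, (1*0+7) mod 8) = rotl(K, 7) = 0x02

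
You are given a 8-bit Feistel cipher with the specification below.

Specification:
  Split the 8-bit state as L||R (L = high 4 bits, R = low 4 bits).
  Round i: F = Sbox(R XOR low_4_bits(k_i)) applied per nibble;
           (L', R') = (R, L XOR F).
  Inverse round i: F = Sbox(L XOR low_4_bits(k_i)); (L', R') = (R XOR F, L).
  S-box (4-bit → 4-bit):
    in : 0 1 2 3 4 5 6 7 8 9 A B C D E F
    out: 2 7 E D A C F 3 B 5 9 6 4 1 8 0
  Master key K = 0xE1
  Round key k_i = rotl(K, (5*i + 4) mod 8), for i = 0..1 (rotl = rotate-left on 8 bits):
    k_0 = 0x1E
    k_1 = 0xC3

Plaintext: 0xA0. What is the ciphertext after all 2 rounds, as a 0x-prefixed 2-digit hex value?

0x27

s_0 = plaintext = 0xA0
s_1 = Round(s_0, k_0) = 0x02
s_2 = Round(s_1, k_1) = 0x27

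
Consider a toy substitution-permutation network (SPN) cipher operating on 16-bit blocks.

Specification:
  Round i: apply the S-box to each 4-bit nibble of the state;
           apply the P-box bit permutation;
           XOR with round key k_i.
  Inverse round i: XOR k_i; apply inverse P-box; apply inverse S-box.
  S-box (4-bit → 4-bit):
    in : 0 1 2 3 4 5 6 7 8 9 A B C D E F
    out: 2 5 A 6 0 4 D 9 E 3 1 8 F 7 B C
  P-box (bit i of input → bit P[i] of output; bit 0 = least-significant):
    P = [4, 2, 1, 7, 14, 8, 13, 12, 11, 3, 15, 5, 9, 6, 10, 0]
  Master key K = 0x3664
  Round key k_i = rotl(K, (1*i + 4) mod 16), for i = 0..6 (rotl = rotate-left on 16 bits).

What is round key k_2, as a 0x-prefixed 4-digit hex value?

K = 0x3664
k_0 = rotl(K, (1*0+4) mod 16) = rotl(K, 4) = 0x6643
k_1 = rotl(K, (1*1+4) mod 16) = rotl(K, 5) = 0xCC86
k_2 = rotl(K, (1*2+4) mod 16) = rotl(K, 6) = 0x990D

0x990D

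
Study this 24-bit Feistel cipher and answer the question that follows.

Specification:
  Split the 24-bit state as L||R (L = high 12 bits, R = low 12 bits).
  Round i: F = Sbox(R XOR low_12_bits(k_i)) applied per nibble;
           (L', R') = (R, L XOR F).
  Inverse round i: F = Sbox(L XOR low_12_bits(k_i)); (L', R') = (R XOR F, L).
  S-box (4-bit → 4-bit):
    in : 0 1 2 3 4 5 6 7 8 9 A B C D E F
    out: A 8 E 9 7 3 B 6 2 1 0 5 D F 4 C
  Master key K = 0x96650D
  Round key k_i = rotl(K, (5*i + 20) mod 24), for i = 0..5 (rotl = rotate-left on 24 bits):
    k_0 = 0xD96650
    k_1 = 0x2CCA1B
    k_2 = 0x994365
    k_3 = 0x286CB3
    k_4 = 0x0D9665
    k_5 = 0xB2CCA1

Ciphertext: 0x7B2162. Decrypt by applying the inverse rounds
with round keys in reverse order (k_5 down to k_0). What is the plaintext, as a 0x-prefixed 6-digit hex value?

0x5F2096

s_0 = ciphertext = 0x7B2162
s_1 = InvRound(s_0, k_5) = 0x4EB7B2
s_2 = InvRound(s_1, k_4) = 0x9964EB
s_3 = InvRound(s_2, k_3) = 0x708996
s_4 = InvRound(s_3, k_2) = 0xE29708
s_5 = InvRound(s_4, k_1) = 0x096E29
s_6 = InvRound(s_5, k_0) = 0x5F2096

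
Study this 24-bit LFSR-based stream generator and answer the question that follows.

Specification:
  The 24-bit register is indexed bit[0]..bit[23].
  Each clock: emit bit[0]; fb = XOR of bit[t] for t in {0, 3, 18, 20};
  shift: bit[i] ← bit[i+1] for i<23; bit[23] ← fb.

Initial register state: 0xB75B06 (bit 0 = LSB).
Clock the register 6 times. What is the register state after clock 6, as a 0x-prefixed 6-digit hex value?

0x02DD6C

reg_0 = 0xB75B06
clock 1: out=0, reg = 0x5BAD83
clock 2: out=1, reg = 0x2DD6C1
clock 3: out=1, reg = 0x16EB60
clock 4: out=0, reg = 0x0B75B0
clock 5: out=0, reg = 0x05BAD8
clock 6: out=0, reg = 0x02DD6C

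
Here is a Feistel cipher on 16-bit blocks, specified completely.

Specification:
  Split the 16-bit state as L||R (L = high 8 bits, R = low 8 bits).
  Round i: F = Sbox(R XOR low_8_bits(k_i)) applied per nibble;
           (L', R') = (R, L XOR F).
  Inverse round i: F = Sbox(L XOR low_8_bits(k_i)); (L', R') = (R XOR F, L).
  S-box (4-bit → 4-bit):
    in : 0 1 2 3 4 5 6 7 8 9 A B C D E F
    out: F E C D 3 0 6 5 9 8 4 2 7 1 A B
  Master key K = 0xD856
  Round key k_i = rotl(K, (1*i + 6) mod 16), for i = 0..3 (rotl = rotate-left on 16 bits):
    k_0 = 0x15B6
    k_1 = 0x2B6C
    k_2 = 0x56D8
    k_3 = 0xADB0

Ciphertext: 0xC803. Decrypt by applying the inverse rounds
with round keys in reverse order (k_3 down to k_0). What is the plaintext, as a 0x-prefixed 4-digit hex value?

s_0 = ciphertext = 0xC803
s_1 = InvRound(s_0, k_3) = 0x5AC8
s_2 = InvRound(s_1, k_2) = 0x545A
s_3 = InvRound(s_2, k_1) = 0x8354
s_4 = InvRound(s_3, k_0) = 0x8483

0x8483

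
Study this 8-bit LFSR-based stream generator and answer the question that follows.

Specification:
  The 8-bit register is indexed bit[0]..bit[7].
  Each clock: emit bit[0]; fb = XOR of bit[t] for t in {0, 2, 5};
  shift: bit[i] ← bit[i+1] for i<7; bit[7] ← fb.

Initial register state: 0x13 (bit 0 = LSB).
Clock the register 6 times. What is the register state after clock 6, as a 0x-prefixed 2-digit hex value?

0xBC

reg_0 = 0x13
clock 1: out=1, reg = 0x89
clock 2: out=1, reg = 0xC4
clock 3: out=0, reg = 0xE2
clock 4: out=0, reg = 0xF1
clock 5: out=1, reg = 0x78
clock 6: out=0, reg = 0xBC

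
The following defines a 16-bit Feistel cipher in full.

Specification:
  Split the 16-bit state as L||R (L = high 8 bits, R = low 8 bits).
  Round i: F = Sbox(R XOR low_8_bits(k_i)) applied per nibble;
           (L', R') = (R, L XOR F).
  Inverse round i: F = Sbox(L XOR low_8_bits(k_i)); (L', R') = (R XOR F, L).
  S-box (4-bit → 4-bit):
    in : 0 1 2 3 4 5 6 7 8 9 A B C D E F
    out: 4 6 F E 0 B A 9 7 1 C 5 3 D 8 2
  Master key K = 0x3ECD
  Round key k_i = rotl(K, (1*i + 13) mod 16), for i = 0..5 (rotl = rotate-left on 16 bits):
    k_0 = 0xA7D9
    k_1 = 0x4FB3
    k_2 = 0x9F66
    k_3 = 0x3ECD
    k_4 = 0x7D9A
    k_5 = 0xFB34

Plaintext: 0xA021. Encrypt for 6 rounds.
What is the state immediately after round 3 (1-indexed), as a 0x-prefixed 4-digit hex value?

0xC14E

s_0 = plaintext = 0xA021
s_1 = Round(s_0, k_0) = 0x2187
s_2 = Round(s_1, k_1) = 0x87C1
s_3 = Round(s_2, k_2) = 0xC14E
s_4 = Round(s_3, k_3) = 0x4EBF
s_5 = Round(s_4, k_4) = 0xBFB5
s_6 = Round(s_5, k_5) = 0xB5C9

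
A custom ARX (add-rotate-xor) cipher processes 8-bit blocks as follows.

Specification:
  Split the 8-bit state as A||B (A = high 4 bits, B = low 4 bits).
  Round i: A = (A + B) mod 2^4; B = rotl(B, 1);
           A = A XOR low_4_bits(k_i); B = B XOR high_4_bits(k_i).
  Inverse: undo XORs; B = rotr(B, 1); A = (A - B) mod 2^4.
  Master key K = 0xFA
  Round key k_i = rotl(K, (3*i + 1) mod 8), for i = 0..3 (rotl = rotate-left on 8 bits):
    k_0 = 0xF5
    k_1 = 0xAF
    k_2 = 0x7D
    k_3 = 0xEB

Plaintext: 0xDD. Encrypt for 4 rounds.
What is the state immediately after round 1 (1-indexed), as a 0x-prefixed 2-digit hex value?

s_0 = plaintext = 0xDD
s_1 = Round(s_0, k_0) = 0xF4
s_2 = Round(s_1, k_1) = 0xC2
s_3 = Round(s_2, k_2) = 0x33
s_4 = Round(s_3, k_3) = 0xD8

0xF4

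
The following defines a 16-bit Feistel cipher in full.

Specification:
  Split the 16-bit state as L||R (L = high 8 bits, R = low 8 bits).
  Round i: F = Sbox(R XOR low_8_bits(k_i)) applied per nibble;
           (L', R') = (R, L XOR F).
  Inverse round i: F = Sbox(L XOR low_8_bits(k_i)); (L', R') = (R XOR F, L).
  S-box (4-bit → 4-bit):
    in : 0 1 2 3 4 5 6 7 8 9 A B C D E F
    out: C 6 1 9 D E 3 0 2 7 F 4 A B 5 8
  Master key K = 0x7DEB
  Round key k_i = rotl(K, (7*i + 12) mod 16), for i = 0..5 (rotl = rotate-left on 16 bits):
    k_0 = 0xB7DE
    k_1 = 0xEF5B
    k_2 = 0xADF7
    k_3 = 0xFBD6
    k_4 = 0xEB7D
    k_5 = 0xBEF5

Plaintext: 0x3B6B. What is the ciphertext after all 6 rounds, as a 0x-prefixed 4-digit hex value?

0x4712

s_0 = plaintext = 0x3B6B
s_1 = Round(s_0, k_0) = 0x6B75
s_2 = Round(s_1, k_1) = 0x757E
s_3 = Round(s_2, k_2) = 0x7E52
s_4 = Round(s_3, k_3) = 0x5253
s_5 = Round(s_4, k_4) = 0x5347
s_6 = Round(s_5, k_5) = 0x4712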